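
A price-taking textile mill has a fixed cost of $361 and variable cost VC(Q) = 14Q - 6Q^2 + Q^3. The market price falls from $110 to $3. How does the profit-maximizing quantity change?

AVC = 14 - 6Q + Q^2, minimized at Q = 3 where min AVC = $5. MC = 14 - 12Q + 3Q^2.
With P = $110 above the shutdown price, P = MC gives Q = 8.
At P = $3 < min AVC = $5, price no longer covers variable cost at any output, so the firm shuts down: Q = 0.

Output falls from 8 to 0 (the firm shuts down)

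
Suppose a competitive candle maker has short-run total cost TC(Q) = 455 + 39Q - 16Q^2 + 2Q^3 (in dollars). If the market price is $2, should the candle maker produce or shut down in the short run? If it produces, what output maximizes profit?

Variable cost is VC = 39Q - 16Q^2 + 2Q^3, so AVC = VC/Q = 39 - 16Q + 2Q^2 and MC = dTC/dQ = 39 - 32Q + 6Q^2.
AVC is minimized where dAVC/dQ = -16 + 4Q = 0, at Q = 4; min AVC = 39 - 16·4 + 2·4^2 = $7.
P = $2 lies below min AVC = $7; no output level covers variable cost.
Shutting down limits the loss to fixed cost, $455.

Shut down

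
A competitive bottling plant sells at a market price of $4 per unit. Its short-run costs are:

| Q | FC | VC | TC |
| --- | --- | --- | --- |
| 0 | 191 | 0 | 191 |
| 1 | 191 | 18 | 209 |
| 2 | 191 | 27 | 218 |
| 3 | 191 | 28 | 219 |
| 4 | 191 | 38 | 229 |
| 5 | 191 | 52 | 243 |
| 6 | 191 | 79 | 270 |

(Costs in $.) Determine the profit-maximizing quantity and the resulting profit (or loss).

Compute π = P·Q − TC at each output: Q=0: -191; Q=1: -205; Q=2: -210; Q=3: -207; Q=4: -213; Q=5: -223; Q=6: -246.
Profit is highest at Q = 0. Equivalently, the lowest AVC in the table is 28/3 ≈ $9.33 at Q = 3, and P = $4 falls below it — price never covers variable cost, so the firm shuts down and loses only its fixed cost.

Q = 0 (shut down); profit = -$191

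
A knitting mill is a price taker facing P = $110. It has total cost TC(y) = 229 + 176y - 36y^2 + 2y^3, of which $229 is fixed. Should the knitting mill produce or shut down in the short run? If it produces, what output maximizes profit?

Produce at y = 11

Variable cost is VC = 176y - 36y^2 + 2y^3, so AVC = VC/y = 176 - 36y + 2y^2 and MC = dTC/dy = 176 - 72y + 6y^2.
AVC hits its minimum where MC = AVC, at y = 9, giving min AVC = 176 - 36·9 + 2·9^2 = $14.
Since P = $110 ≥ min AVC = $14, price covers variable cost and the firm should produce.
Solving P = MC: 66 - 72y + 6y^2 = 0 ⇒ y = 1 or 11. On the upward-sloping branch, y* = 11.
Check: AVC at y = 11 is $22 ≤ P, so revenue covers variable cost.
Profit = P·y − TC = 110·11 − 471 = $739.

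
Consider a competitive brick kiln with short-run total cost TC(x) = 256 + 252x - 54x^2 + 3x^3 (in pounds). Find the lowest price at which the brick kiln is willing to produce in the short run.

£9 per unit

The firm shuts down when price falls below the minimum of average variable cost. AVC = VC/x = 252 - 54x + 3x^2.
At the minimum of AVC, MC = AVC. MC = 252 - 108x + 9x^2; setting MC = AVC gives 6x^2 - 54x = 0, so x = 9. min AVC = 9.
For P < £9 the firm produces nothing.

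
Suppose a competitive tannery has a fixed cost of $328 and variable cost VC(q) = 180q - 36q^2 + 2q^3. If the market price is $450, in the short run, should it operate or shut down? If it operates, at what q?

Produce at q = 15

Strip out fixed cost: VC = 180q - 36q^2 + 2q^3. Then AVC = 180 - 36q + 2q^2 and MC = 180 - 72q + 6q^2.
AVC hits its minimum where MC = AVC, at q = 9, giving min AVC = 180 - 36·9 + 2·9^2 = $18.
Since P = $450 ≥ min AVC = $18, price covers variable cost and the firm should produce.
Solving P = MC: -270 - 72q + 6q^2 = 0 ⇒ q = -3 or 15. On the upward-sloping branch, q* = 15.
Check: AVC at q = 15 is $90 ≤ P, so revenue covers variable cost.
Profit = P·q − TC = 450·15 − 1678 = $5072.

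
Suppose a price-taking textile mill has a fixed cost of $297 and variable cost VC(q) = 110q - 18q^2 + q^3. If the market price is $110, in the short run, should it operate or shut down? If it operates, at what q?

Produce at q = 12

Strip out fixed cost: VC = 110q - 18q^2 + q^3. Then AVC = 110 - 18q + q^2 and MC = 110 - 36q + 3q^2.
AVC is minimized where dAVC/dq = -18 + 2q = 0, at q = 9; min AVC = 110 - 18·9 + 9^2 = $29.
P = $110 exceeds min AVC = $29, so the firm stays open.
P = MC gives -36q + 3q^2 = 0, with roots 0 and 12. Take the larger (rising MC): q* = 12.
Check: AVC at q = 12 is $38 ≤ P, so revenue covers variable cost.
Profit = P·q − TC = 110·12 − 753 = $567.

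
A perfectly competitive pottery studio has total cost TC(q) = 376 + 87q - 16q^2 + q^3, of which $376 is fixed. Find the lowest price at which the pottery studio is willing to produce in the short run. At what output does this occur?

The firm shuts down when price falls below the minimum of average variable cost. AVC = VC/q = 87 - 16q + q^2.
At the minimum of AVC, MC = AVC. MC = 87 - 32q + 3q^2; setting MC = AVC gives 2q^2 - 16q = 0, so q = 8. min AVC = 23.
For P < $23 the firm produces nothing.

$23 per unit, at q = 8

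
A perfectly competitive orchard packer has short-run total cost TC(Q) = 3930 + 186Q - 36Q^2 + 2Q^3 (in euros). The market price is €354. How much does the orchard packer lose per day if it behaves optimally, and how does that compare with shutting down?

AVC = 186 - 36Q + 2Q^2 has its minimum €24 at Q = 9; price €354 clears that bar, so the firm operates.
With MC = 186 - 72Q + 6Q^2, P = MC on the upward-sloping part at Q* = 14.
TR = 354·14 = 4956. TC = 3930 + 1036 = 4966. Profit = 4956 − 4966 = -€10.
By producing, the firm covers all variable cost plus €3920 of fixed cost; shutting down would lose the full €3930.

Profit = -€10 at Q = 14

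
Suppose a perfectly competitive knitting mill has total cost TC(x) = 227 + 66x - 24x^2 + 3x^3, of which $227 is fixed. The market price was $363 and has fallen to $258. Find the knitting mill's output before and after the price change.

MC = 66 - 48x + 9x^2; the shutdown threshold is min AVC = $18 (at x = 4).
At P = $363 ≥ min AVC, set P = MC on the rising branch: x = 9.
At P = $258 ≥ min AVC, set P = MC: x = 8. The firm stays open but cuts output.

Output falls from 9 to 8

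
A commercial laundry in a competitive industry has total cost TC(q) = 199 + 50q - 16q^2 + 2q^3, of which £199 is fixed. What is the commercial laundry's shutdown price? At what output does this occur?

£18 per unit, at q = 4

The firm shuts down when price falls below the minimum of average variable cost. AVC = VC/q = 50 - 16q + 2q^2.
At the minimum of AVC, MC = AVC. MC = 50 - 32q + 6q^2; setting MC = AVC gives 4q^2 - 16q = 0, so q = 4. min AVC = 18.
For P < £18 the firm produces nothing.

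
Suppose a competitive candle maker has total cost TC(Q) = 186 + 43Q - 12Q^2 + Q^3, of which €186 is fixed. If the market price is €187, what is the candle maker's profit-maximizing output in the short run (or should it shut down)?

Produce at Q = 12

Strip out fixed cost: VC = 43Q - 12Q^2 + Q^3. Then AVC = 43 - 12Q + Q^2 and MC = 43 - 24Q + 3Q^2.
The AVC parabola has its vertex at Q = 12/2 = 6, where AVC = 43 - 12·6 + 6^2 = €7.
Since P = €187 ≥ min AVC = €7, price covers variable cost and the firm should produce.
Set P = MC: 187 = 43 - 24Q + 3Q^2 → -144 - 24Q + 3Q^2 = 0. The roots are Q = -4 and Q = 12; the profit-maximizing output is on the rising part of MC, so Q* = 12.
Check: AVC at Q = 12 is €43 ≤ P, so revenue covers variable cost.
Profit = P·Q − TC = 187·12 − 702 = €1542.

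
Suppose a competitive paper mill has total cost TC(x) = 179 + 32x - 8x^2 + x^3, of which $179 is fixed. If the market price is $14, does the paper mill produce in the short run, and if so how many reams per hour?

From TC, MC = TC'(x) = 32 - 16x + 3x^2 and AVC = VC/x = 32 - 8x + x^2.
AVC is minimized where dAVC/dx = -8 + 2x = 0, at x = 4; min AVC = 32 - 8·4 + 4^2 = $16.
P = $14 lies below min AVC = $16; no output level covers variable cost.
The firm minimizes its loss by shutting down and losing only its fixed cost of $179.

Shut down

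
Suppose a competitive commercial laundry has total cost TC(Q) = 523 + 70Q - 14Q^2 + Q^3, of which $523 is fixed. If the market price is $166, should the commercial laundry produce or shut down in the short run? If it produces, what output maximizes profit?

Strip out fixed cost: VC = 70Q - 14Q^2 + Q^3. Then AVC = 70 - 14Q + Q^2 and MC = 70 - 28Q + 3Q^2.
AVC hits its minimum where MC = AVC, at Q = 7, giving min AVC = 70 - 14·7 + 7^2 = $21.
P = $166 exceeds min AVC = $21, so the firm stays open.
Solving P = MC: -96 - 28Q + 3Q^2 = 0 ⇒ Q = -8/3 or 12. On the upward-sloping branch, Q* = 12.
Check: AVC at Q = 12 is $46 ≤ P, so revenue covers variable cost.
Profit = P·Q − TC = 166·12 − 1075 = $917.

Produce at Q = 12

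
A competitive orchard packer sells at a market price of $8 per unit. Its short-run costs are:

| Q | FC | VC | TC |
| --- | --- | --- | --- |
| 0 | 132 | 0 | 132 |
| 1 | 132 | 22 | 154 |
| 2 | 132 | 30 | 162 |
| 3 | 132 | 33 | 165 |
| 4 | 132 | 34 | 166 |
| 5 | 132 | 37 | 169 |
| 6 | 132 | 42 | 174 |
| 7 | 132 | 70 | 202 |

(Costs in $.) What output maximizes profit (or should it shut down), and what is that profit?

Q = 6; profit = -$126

Profit at each row (π = 8Q − TC): Q=0: -132; Q=1: -146; Q=2: -146; Q=3: -141; Q=4: -134; Q=5: -129; Q=6: -126; Q=7: -146.
Profit is maximized at Q = 6. AVC there is 42/6 = $7 ≤ P, so producing beats shutting down (which would give -$132).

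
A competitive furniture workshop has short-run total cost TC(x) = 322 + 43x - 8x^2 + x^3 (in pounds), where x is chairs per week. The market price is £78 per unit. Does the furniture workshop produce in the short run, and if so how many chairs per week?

Strip out fixed cost: VC = 43x - 8x^2 + x^3. Then AVC = 43 - 8x + x^2 and MC = 43 - 16x + 3x^2.
The AVC parabola has its vertex at x = 8/2 = 4, where AVC = 43 - 8·4 + 4^2 = £27.
Because £78 ≥ £27, revenue can cover variable cost; the firm operates.
Solving P = MC: -35 - 16x + 3x^2 = 0 ⇒ x = -5/3 or 7. On the upward-sloping branch, x* = 7.
Check: AVC at x = 7 is £36 ≤ P, so revenue covers variable cost.
Profit = P·x − TC = 78·7 − 574 = -£28, a loss, but smaller than the £322 fixed cost the firm would lose by shutting down.

Produce at x = 7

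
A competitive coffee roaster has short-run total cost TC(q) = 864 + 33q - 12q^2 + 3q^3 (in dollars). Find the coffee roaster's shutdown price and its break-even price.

Shutdown price = min AVC. AVC = 33 - 12q + 3q^2, with vertex at q = 2 and minimum $21.
ATC = 864/q + 33 - 12q + 3q^2. Setting dATC/dq = −864/q^2 − 12 + 6q = 0 gives q = 6 (since 6·6^3 − 12·6^2 = 864).
min ATC = 864/6 + 33 − 12·6 + 3·6^2 = $213. That is the break-even price.
Between these two prices the firm operates at a loss; above $213 it earns a profit.

Shutdown price = $21; break-even price = $213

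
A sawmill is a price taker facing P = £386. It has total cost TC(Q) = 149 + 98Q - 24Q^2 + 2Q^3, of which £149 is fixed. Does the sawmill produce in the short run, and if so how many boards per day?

From TC, MC = TC'(Q) = 98 - 48Q + 6Q^2 and AVC = VC/Q = 98 - 24Q + 2Q^2.
The AVC parabola has its vertex at Q = 24/4 = 6, where AVC = 98 - 24·6 + 2·6^2 = £26.
Since P = £386 ≥ min AVC = £26, price covers variable cost and the firm should produce.
Set P = MC: 386 = 98 - 48Q + 6Q^2 → -288 - 48Q + 6Q^2 = 0. The roots are Q = -4 and Q = 12; the profit-maximizing output is on the rising part of MC, so Q* = 12.
Check: AVC at Q = 12 is £98 ≤ P, so revenue covers variable cost.
Profit = P·Q − TC = 386·12 − 1325 = £3307.

Produce at Q = 12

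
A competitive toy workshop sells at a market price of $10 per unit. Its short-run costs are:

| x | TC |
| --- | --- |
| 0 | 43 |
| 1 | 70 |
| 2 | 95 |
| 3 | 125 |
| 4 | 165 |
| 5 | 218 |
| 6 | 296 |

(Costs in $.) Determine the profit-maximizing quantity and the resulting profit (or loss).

x = 0 (shut down); profit = -$43

Tabulate TR − TC: x=0: -43; x=1: -60; x=2: -75; x=3: -95; x=4: -125; x=5: -168; x=6: -236.
Profit is highest at x = 0. Equivalently, the lowest AVC in the table is 52/2 ≈ $26 at x = 2, and P = $10 falls below it — price never covers variable cost, so the firm shuts down and loses only its fixed cost.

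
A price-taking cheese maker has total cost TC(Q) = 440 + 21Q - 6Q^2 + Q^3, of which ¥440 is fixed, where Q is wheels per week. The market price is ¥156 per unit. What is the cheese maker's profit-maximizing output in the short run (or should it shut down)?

Strip out fixed cost: VC = 21Q - 6Q^2 + Q^3. Then AVC = 21 - 6Q + Q^2 and MC = 21 - 12Q + 3Q^2.
The AVC parabola has its vertex at Q = 6/2 = 3, where AVC = 21 - 6·3 + 3^2 = ¥12.
Because ¥156 ≥ ¥12, revenue can cover variable cost; the firm operates.
Set P = MC: 156 = 21 - 12Q + 3Q^2 → -135 - 12Q + 3Q^2 = 0. The roots are Q = -5 and Q = 9; the profit-maximizing output is on the rising part of MC, so Q* = 9.
Check: AVC at Q = 9 is ¥48 ≤ P, so revenue covers variable cost.
Profit = P·Q − TC = 156·9 − 872 = ¥532.

Produce at Q = 9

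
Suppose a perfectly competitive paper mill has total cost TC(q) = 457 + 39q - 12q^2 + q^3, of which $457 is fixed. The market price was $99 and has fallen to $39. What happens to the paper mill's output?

Output falls from 10 to 8

AVC = 39 - 12q + q^2, minimized at q = 6 where min AVC = $3. MC = 39 - 24q + 3q^2.
With P = $99 above the shutdown price, P = MC gives q = 10.
At P = $39 ≥ min AVC, set P = MC: q = 8. The firm stays open but cuts output.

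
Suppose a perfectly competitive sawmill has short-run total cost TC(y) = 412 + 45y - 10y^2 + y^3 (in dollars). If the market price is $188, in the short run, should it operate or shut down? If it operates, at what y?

Produce at y = 11

From TC, MC = TC'(y) = 45 - 20y + 3y^2 and AVC = VC/y = 45 - 10y + y^2.
AVC hits its minimum where MC = AVC, at y = 5, giving min AVC = 45 - 10·5 + 5^2 = $20.
P = $188 exceeds min AVC = $20, so the firm stays open.
Solving P = MC: -143 - 20y + 3y^2 = 0 ⇒ y = -13/3 or 11. On the upward-sloping branch, y* = 11.
Check: AVC at y = 11 is $56 ≤ P, so revenue covers variable cost.
Profit = P·y − TC = 188·11 − 1028 = $1040.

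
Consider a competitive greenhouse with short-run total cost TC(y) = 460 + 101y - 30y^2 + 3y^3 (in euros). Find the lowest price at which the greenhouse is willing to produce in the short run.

Short-run supply begins at min AVC. From VC = 101y - 30y^2 + 3y^3, AVC = 101 - 30y + 3y^2.
At the minimum of AVC, MC = AVC. MC = 101 - 60y + 9y^2; setting MC = AVC gives 6y^2 - 30y = 0, so y = 5. min AVC = 26.
The firm shuts down for any P below €26.

€26 per unit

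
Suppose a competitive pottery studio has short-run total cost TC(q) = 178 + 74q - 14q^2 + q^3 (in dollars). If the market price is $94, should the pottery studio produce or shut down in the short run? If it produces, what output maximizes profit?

Produce at q = 10

From TC, MC = TC'(q) = 74 - 28q + 3q^2 and AVC = VC/q = 74 - 14q + q^2.
The AVC parabola has its vertex at q = 14/2 = 7, where AVC = 74 - 14·7 + 7^2 = $25.
Because $94 ≥ $25, revenue can cover variable cost; the firm operates.
Set P = MC: 94 = 74 - 28q + 3q^2 → -20 - 28q + 3q^2 = 0. The roots are q = -2/3 and q = 10; the profit-maximizing output is on the rising part of MC, so q* = 10.
Check: AVC at q = 10 is $34 ≤ P, so revenue covers variable cost.
Profit = P·q − TC = 94·10 − 518 = $422.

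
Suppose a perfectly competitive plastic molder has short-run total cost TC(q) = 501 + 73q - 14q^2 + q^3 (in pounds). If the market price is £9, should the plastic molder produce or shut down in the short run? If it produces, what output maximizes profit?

Shut down

Variable cost is VC = 73q - 14q^2 + q^3, so AVC = VC/q = 73 - 14q + q^2 and MC = dTC/dq = 73 - 28q + 3q^2.
AVC hits its minimum where MC = AVC, at q = 7, giving min AVC = 73 - 14·7 + 7^2 = £24.
P = £9 lies below min AVC = £24; no output level covers variable cost.
Best response: produce nothing and absorb the £501 fixed cost.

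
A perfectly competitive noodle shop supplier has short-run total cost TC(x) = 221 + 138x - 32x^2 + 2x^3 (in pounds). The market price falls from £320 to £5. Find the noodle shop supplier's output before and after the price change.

MC = 138 - 64x + 6x^2; the shutdown threshold is min AVC = £10 (at x = 8).
With P = £320 above the shutdown price, P = MC gives x = 13.
At P = £5 < min AVC = £10, price no longer covers variable cost at any output, so the firm shuts down: x = 0.

Output falls from 13 to 0 (the firm shuts down)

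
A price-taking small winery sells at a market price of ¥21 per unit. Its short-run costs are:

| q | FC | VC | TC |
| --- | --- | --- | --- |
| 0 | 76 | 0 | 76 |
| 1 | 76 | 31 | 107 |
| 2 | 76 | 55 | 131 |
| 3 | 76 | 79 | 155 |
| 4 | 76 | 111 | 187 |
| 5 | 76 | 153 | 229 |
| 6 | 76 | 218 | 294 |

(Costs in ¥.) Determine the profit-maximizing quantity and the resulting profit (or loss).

Tabulate TR − TC: q=0: -76; q=1: -86; q=2: -89; q=3: -92; q=4: -103; q=5: -124; q=6: -168.
Profit is highest at q = 0. Equivalently, the lowest AVC in the table is 79/3 ≈ ¥26.33 at q = 3, and P = ¥21 falls below it — price never covers variable cost, so the firm shuts down and loses only its fixed cost.

q = 0 (shut down); profit = -¥76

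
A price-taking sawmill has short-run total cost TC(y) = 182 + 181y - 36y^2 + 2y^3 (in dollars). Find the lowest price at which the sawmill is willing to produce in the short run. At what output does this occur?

The shutdown price is the minimum of AVC. VC = 181y - 36y^2 + 2y^3, so AVC = 181 - 36y + 2y^2.
At the minimum of AVC, MC = AVC. MC = 181 - 72y + 6y^2; setting MC = AVC gives 4y^2 - 36y = 0, so y = 9. min AVC = 19.
The firm shuts down for any P below $19.

$19 per unit, at y = 9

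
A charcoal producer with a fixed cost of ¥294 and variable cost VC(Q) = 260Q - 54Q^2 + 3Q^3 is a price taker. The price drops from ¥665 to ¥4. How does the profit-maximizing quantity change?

Output falls from 15 to 0 (the firm shuts down)

AVC = 260 - 54Q + 3Q^2, minimized at Q = 9 where min AVC = ¥17. MC = 260 - 108Q + 9Q^2.
At P = ¥665 ≥ min AVC, set P = MC on the rising branch: Q = 15.
At P = ¥4 < min AVC = ¥17, price no longer covers variable cost at any output, so the firm shuts down: Q = 0.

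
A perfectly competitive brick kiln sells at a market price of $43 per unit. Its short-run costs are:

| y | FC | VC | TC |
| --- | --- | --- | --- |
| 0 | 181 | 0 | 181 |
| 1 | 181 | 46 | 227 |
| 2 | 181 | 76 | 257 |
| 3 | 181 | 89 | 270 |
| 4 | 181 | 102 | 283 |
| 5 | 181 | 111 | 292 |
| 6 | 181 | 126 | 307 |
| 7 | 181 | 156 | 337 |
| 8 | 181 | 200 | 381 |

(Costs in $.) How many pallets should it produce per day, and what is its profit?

Profit at each row (π = 43y − TC): y=0: -181; y=1: -184; y=2: -171; y=3: -141; y=4: -111; y=5: -77; y=6: -49; y=7: -36; y=8: -37.
Profit is maximized at y = 7. AVC there is 156/7 = $22.29 ≤ P, so producing beats shutting down (which would give -$181).

y = 7; profit = -$36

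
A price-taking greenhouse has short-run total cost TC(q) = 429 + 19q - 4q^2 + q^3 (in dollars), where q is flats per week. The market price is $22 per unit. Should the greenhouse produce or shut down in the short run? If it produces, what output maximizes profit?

From TC, MC = TC'(q) = 19 - 8q + 3q^2 and AVC = VC/q = 19 - 4q + q^2.
The AVC parabola has its vertex at q = 4/2 = 2, where AVC = 19 - 4·2 + 2^2 = $15.
P = $22 exceeds min AVC = $15, so the firm stays open.
Set P = MC: 22 = 19 - 8q + 3q^2 → -3 - 8q + 3q^2 = 0. The roots are q = -1/3 and q = 3; the profit-maximizing output is on the rising part of MC, so q* = 3.
Check: AVC at q = 3 is $16 ≤ P, so revenue covers variable cost.
Profit = P·q − TC = 22·3 − 477 = -$411, a loss, but smaller than the $429 fixed cost the firm would lose by shutting down.

Produce at q = 3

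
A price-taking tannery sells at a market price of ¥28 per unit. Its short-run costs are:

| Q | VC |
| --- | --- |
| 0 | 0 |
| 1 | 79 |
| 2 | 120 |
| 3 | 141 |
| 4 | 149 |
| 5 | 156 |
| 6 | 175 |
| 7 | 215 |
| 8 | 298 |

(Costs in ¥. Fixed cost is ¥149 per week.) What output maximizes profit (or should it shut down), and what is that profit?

Q = 0 (shut down); profit = -¥149

Profit at each row (π = 28Q − TC): Q=0: -149; Q=1: -200; Q=2: -213; Q=3: -206; Q=4: -186; Q=5: -165; Q=6: -156; Q=7: -168; Q=8: -223.
Profit is highest at Q = 0. Equivalently, the lowest AVC in the table is 175/6 ≈ ¥29.17 at Q = 6, and P = ¥28 falls below it — price never covers variable cost, so the firm shuts down and loses only its fixed cost.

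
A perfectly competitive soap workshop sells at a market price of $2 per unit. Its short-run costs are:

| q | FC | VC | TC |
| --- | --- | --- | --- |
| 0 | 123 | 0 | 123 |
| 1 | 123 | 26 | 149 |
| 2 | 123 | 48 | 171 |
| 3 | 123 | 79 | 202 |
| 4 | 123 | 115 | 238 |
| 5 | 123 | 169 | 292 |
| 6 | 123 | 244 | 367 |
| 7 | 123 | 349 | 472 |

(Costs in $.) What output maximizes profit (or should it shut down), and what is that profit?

Compute π = P·q − TC at each output: q=0: -123; q=1: -147; q=2: -167; q=3: -196; q=4: -230; q=5: -282; q=6: -355; q=7: -458.
Profit is highest at q = 0. Equivalently, the lowest AVC in the table is 48/2 ≈ $24 at q = 2, and P = $2 falls below it — price never covers variable cost, so the firm shuts down and loses only its fixed cost.

q = 0 (shut down); profit = -$123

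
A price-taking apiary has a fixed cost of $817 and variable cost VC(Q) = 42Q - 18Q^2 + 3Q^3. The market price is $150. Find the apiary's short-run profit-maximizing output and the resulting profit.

AVC = 42 - 18Q + 3Q^2 has its minimum $15 at Q = 3; price $150 clears that bar, so the firm operates.
With MC = 42 - 36Q + 9Q^2, P = MC on the upward-sloping part at Q* = 6.
TR = 150·6 = 900. TC = 817 + 252 = 1069. Profit = 900 − 1069 = -$169.
By producing, the firm covers all variable cost plus $648 of fixed cost; shutting down would lose the full $817.

Profit = -$169 at Q = 6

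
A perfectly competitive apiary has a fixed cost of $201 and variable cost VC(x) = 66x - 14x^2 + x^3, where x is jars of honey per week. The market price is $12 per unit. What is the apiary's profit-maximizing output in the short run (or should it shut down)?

Shut down

Strip out fixed cost: VC = 66x - 14x^2 + x^3. Then AVC = 66 - 14x + x^2 and MC = 66 - 28x + 3x^2.
AVC hits its minimum where MC = AVC, at x = 7, giving min AVC = 66 - 14·7 + 7^2 = $17.
With P < min AVC ($12 < $17), every unit sold adds to the loss.
Best response: produce nothing and absorb the $201 fixed cost.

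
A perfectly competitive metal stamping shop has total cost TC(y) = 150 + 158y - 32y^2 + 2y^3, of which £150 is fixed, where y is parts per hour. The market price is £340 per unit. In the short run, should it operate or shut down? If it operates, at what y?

Produce at y = 13

Strip out fixed cost: VC = 158y - 32y^2 + 2y^3. Then AVC = 158 - 32y + 2y^2 and MC = 158 - 64y + 6y^2.
AVC hits its minimum where MC = AVC, at y = 8, giving min AVC = 158 - 32·8 + 2·8^2 = £30.
P = £340 exceeds min AVC = £30, so the firm stays open.
Set P = MC: 340 = 158 - 64y + 6y^2 → -182 - 64y + 6y^2 = 0. The roots are y = -7/3 and y = 13; the profit-maximizing output is on the rising part of MC, so y* = 13.
Check: AVC at y = 13 is £80 ≤ P, so revenue covers variable cost.
Profit = P·y − TC = 340·13 − 1190 = £3230.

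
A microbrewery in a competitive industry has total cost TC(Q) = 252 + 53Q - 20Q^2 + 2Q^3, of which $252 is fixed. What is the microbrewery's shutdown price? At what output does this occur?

Short-run supply begins at min AVC. From VC = 53Q - 20Q^2 + 2Q^3, AVC = 53 - 20Q + 2Q^2.
At the minimum of AVC, MC = AVC. MC = 53 - 40Q + 6Q^2; setting MC = AVC gives 4Q^2 - 20Q = 0, so Q = 5. min AVC = 3.
So the shutdown price is $3.

$3 per unit, at Q = 5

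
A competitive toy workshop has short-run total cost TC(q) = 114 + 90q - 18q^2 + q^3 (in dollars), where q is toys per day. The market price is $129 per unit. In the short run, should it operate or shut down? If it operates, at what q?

Produce at q = 13

Variable cost is VC = 90q - 18q^2 + q^3, so AVC = VC/q = 90 - 18q + q^2 and MC = dTC/dq = 90 - 36q + 3q^2.
AVC hits its minimum where MC = AVC, at q = 9, giving min AVC = 90 - 18·9 + 9^2 = $9.
Because $129 ≥ $9, revenue can cover variable cost; the firm operates.
Set P = MC: 129 = 90 - 36q + 3q^2 → -39 - 36q + 3q^2 = 0. The roots are q = -1 and q = 13; the profit-maximizing output is on the rising part of MC, so q* = 13.
Check: AVC at q = 13 is $25 ≤ P, so revenue covers variable cost.
Profit = P·q − TC = 129·13 − 439 = $1238.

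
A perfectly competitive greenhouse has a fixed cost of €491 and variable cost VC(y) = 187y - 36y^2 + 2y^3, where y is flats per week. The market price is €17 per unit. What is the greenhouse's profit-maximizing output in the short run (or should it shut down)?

Strip out fixed cost: VC = 187y - 36y^2 + 2y^3. Then AVC = 187 - 36y + 2y^2 and MC = 187 - 72y + 6y^2.
AVC hits its minimum where MC = AVC, at y = 9, giving min AVC = 187 - 36·9 + 2·9^2 = €25.
With P < min AVC (€17 < €25), every unit sold adds to the loss.
Best response: produce nothing and absorb the €491 fixed cost.

Shut down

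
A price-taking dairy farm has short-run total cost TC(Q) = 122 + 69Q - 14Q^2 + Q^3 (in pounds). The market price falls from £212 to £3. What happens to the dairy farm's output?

Output falls from 13 to 0 (the firm shuts down)

AVC = 69 - 14Q + Q^2, minimized at Q = 7 where min AVC = £20. MC = 69 - 28Q + 3Q^2.
With P = £212 above the shutdown price, P = MC gives Q = 13.
At P = £3 < min AVC = £20, price no longer covers variable cost at any output, so the firm shuts down: Q = 0.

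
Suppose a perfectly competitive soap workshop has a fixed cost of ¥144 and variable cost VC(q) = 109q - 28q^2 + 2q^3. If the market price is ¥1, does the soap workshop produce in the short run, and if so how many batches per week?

Shut down

Variable cost is VC = 109q - 28q^2 + 2q^3, so AVC = VC/q = 109 - 28q + 2q^2 and MC = dTC/dq = 109 - 56q + 6q^2.
The AVC parabola has its vertex at q = 28/4 = 7, where AVC = 109 - 28·7 + 2·7^2 = ¥11.
Since P = ¥1 < min AVC = ¥11, price fails to cover variable cost at any output.
The firm minimizes its loss by shutting down and losing only its fixed cost of ¥144.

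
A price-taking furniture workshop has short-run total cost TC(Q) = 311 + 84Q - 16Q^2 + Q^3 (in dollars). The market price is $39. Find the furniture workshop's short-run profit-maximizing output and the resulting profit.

AVC = 84 - 16Q + Q^2 has its minimum $20 at Q = 8; price $39 clears that bar, so the firm operates.
With MC = 84 - 32Q + 3Q^2, P = MC on the upward-sloping part at Q* = 9.
TR = 39·9 = 351. TC = 311 + 189 = 500. Profit = 351 − 500 = -$149.
That loss of $149 beats the $311 the firm would lose by shutting down; producing recovers $162 of fixed cost.

Profit = -$149 at Q = 9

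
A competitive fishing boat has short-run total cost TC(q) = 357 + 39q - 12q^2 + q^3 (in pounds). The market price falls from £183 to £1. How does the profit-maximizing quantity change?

Output falls from 12 to 0 (the firm shuts down)

MC = 39 - 24q + 3q^2; the shutdown threshold is min AVC = £3 (at q = 6).
With P = £183 above the shutdown price, P = MC gives q = 12.
At P = £1 < min AVC = £3, price no longer covers variable cost at any output, so the firm shuts down: q = 0.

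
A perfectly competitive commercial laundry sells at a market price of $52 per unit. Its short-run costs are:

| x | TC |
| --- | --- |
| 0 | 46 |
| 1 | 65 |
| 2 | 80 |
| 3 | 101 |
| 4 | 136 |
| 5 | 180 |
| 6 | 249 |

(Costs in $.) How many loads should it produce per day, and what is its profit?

Tabulate TR − TC: x=0: -46; x=1: -13; x=2: 24; x=3: 55; x=4: 72; x=5: 80; x=6: 63.
Profit is maximized at x = 5. AVC there is 134/5 = $26.80 ≤ P, so producing beats shutting down (which would give -$46).

x = 5; profit = $80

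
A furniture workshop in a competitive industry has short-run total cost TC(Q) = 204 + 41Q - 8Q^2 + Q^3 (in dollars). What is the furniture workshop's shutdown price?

The firm shuts down when price falls below the minimum of average variable cost. AVC = VC/Q = 41 - 8Q + Q^2.
dAVC/dQ = -8 + 2Q = 0 gives Q = 4. min AVC = 41 - 8·4 + 4^2 = 25.
The firm shuts down for any P below $25.

$25 per unit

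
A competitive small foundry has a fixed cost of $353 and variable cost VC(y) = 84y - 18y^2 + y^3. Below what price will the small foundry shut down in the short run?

The firm shuts down when price falls below the minimum of average variable cost. AVC = VC/y = 84 - 18y + y^2.
dAVC/dy = -18 + 2y = 0 gives y = 9. min AVC = 84 - 18·9 + 9^2 = 3.
For P < $3 the firm produces nothing.

$3 per unit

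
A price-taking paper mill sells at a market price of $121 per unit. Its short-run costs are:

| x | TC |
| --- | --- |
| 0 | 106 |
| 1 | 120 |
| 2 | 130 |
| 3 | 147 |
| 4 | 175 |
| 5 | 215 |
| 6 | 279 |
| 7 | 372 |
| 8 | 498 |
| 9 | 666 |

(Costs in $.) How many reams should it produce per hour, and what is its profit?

Tabulate TR − TC: x=0: -106; x=1: 1; x=2: 112; x=3: 216; x=4: 309; x=5: 390; x=6: 447; x=7: 475; x=8: 470; x=9: 423.
Profit is maximized at x = 7. AVC there is 266/7 = $38 ≤ P, so producing beats shutting down (which would give -$106).

x = 7; profit = $475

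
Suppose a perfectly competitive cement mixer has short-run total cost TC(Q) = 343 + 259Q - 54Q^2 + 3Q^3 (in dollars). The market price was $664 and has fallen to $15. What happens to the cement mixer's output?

MC = 259 - 108Q + 9Q^2; the shutdown threshold is min AVC = $16 (at Q = 9).
With P = $664 above the shutdown price, P = MC gives Q = 15.
At P = $15 < min AVC = $16, price no longer covers variable cost at any output, so the firm shuts down: Q = 0.

Output falls from 15 to 0 (the firm shuts down)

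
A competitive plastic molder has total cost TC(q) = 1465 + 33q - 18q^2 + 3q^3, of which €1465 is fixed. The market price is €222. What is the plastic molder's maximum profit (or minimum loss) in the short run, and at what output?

AVC = 33 - 18q + 3q^2; min AVC = €6 at q = 3. Since P = €222 ≥ min AVC, the firm produces.
MC = 33 - 36q + 9q^2. Setting P = MC and taking the root on the rising branch gives q* = 7.
TR = 222·7 = 1554. TC = 1465 + 378 = 1843. Profit = 1554 − 1843 = -€289.
Shutting down would mean losing the fixed cost of €1465, so operating at a loss of €289 is better by €1176.

Profit = -€289 at q = 7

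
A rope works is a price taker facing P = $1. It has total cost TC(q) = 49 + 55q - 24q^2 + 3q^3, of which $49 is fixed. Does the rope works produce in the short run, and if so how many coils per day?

From TC, MC = TC'(q) = 55 - 48q + 9q^2 and AVC = VC/q = 55 - 24q + 3q^2.
AVC hits its minimum where MC = AVC, at q = 4, giving min AVC = 55 - 24·4 + 3·4^2 = $7.
P = $1 lies below min AVC = $7; no output level covers variable cost.
The firm minimizes its loss by shutting down and losing only its fixed cost of $49.

Shut down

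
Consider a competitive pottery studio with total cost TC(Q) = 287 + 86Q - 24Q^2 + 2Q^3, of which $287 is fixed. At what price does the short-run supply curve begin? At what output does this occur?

$14 per unit, at Q = 6

The shutdown price is the minimum of AVC. VC = 86Q - 24Q^2 + 2Q^3, so AVC = 86 - 24Q + 2Q^2.
dAVC/dQ = -24 + 4Q = 0 gives Q = 6. min AVC = 86 - 24·6 + 2·6^2 = 14.
So the shutdown price is $14.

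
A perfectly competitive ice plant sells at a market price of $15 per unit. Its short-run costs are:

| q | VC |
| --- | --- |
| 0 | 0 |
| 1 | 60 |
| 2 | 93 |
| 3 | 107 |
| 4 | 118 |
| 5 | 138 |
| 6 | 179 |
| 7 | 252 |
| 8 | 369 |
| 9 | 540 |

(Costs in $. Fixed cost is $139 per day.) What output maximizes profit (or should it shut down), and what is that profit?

Compute π = P·q − TC at each output: q=0: -139; q=1: -184; q=2: -202; q=3: -201; q=4: -197; q=5: -202; q=6: -228; q=7: -286; q=8: -388; q=9: -544.
Profit is highest at q = 0. Equivalently, the lowest AVC in the table is 138/5 ≈ $27.60 at q = 5, and P = $15 falls below it — price never covers variable cost, so the firm shuts down and loses only its fixed cost.

q = 0 (shut down); profit = -$139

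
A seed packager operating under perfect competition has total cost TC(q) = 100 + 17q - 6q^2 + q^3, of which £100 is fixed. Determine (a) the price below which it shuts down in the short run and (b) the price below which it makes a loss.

Shutdown price = £8; break-even price = £32

AVC = 17 - 6q + q^2; minimized at q = 3, giving min AVC = £8. That is the shutdown price.
ATC = 100/q + 17 - 6q + q^2. Setting dATC/dq = −100/q^2 − 6 + 2q = 0 gives q = 5 (since 2·5^3 − 6·5^2 = 100).
min ATC = 100/5 + 17 − 6·5 + 5^2 = £32. That is the break-even price.
For £8 ≤ P < £32 the firm produces at a loss; below £8 it shuts down.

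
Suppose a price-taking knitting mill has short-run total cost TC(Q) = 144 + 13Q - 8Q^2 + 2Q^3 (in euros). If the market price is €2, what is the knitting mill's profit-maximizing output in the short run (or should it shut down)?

Variable cost is VC = 13Q - 8Q^2 + 2Q^3, so AVC = VC/Q = 13 - 8Q + 2Q^2 and MC = dTC/dQ = 13 - 16Q + 6Q^2.
AVC hits its minimum where MC = AVC, at Q = 2, giving min AVC = 13 - 8·2 + 2·2^2 = €5.
Since P = €2 < min AVC = €5, price fails to cover variable cost at any output.
Shutting down limits the loss to fixed cost, €144.

Shut down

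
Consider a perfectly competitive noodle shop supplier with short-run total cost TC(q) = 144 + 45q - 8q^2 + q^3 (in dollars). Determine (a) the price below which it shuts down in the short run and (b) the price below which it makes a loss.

AVC = 45 - 8q + q^2; minimized at q = 4, giving min AVC = $29. That is the shutdown price.
ATC = 144/q + 45 - 8q + q^2. Setting dATC/dq = −144/q^2 − 8 + 2q = 0 gives q = 6 (since 2·6^3 − 8·6^2 = 144).
min ATC = 144/6 + 45 − 8·6 + 6^2 = $57. That is the break-even price.
Between these two prices the firm operates at a loss; above $57 it earns a profit.

Shutdown price = $29; break-even price = $57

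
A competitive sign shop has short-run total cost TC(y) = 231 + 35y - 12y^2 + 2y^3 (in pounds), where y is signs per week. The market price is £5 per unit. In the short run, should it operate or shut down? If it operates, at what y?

Strip out fixed cost: VC = 35y - 12y^2 + 2y^3. Then AVC = 35 - 12y + 2y^2 and MC = 35 - 24y + 6y^2.
AVC hits its minimum where MC = AVC, at y = 3, giving min AVC = 35 - 12·3 + 2·3^2 = £17.
With P < min AVC (£5 < £17), every unit sold adds to the loss.
The firm minimizes its loss by shutting down and losing only its fixed cost of £231.

Shut down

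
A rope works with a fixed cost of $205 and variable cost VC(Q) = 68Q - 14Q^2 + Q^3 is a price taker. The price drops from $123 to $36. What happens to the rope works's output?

Output falls from 11 to 8

AVC = 68 - 14Q + Q^2, minimized at Q = 7 where min AVC = $19. MC = 68 - 28Q + 3Q^2.
At P = $123 ≥ min AVC, set P = MC on the rising branch: Q = 11.
At P = $36 ≥ min AVC, set P = MC: Q = 8. The firm stays open but cuts output.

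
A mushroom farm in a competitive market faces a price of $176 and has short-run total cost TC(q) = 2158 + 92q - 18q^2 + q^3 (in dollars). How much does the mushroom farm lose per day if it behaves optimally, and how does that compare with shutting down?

Profit = -$198 at q = 14

AVC = 92 - 18q + q^2 has its minimum $11 at q = 9; price $176 clears that bar, so the firm operates.
With MC = 92 - 36q + 3q^2, P = MC on the upward-sloping part at q* = 14.
TR = 176·14 = 2464. TC = 2158 + 504 = 2662. Profit = 2464 − 2662 = -$198.
By producing, the firm covers all variable cost plus $1960 of fixed cost; shutting down would lose the full $2158.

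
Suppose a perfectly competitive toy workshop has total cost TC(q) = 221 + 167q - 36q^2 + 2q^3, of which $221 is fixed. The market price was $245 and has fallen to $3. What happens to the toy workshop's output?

AVC = 167 - 36q + 2q^2, minimized at q = 9 where min AVC = $5. MC = 167 - 72q + 6q^2.
At P = $245 ≥ min AVC, set P = MC on the rising branch: q = 13.
At P = $3 < min AVC = $5, price no longer covers variable cost at any output, so the firm shuts down: q = 0.

Output falls from 13 to 0 (the firm shuts down)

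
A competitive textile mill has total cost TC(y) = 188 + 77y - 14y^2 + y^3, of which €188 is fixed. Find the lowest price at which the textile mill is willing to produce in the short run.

Short-run supply begins at min AVC. From VC = 77y - 14y^2 + y^3, AVC = 77 - 14y + y^2.
dAVC/dy = -14 + 2y = 0 gives y = 7. min AVC = 77 - 14·7 + 7^2 = 28.
For P < €28 the firm produces nothing.

€28 per unit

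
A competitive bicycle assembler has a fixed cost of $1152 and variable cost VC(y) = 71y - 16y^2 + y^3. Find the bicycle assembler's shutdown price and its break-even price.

Shutdown price = $7; break-even price = $119

Shutdown price = min AVC. AVC = 71 - 16y + y^2, with vertex at y = 8 and minimum $7.
ATC = 1152/y + 71 - 16y + y^2. Setting dATC/dy = −1152/y^2 − 16 + 2y = 0 gives y = 12 (since 2·12^3 − 16·12^2 = 1152).
min ATC = 1152/12 + 71 − 16·12 + 12^2 = $119. That is the break-even price.
For $7 ≤ P < $119 the firm produces at a loss; below $7 it shuts down.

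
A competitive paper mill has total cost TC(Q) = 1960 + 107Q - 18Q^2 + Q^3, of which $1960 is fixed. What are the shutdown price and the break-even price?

Shutdown price = min AVC. AVC = 107 - 18Q + Q^2, with vertex at Q = 9 and minimum $26.
ATC = 1960/Q + 107 - 18Q + Q^2. Setting dATC/dQ = −1960/Q^2 − 18 + 2Q = 0 gives Q = 14 (since 2·14^3 − 18·14^2 = 1960).
min ATC = 1960/14 + 107 − 18·14 + 14^2 = $191. That is the break-even price.
Between these two prices the firm operates at a loss; above $191 it earns a profit.

Shutdown price = $26; break-even price = $191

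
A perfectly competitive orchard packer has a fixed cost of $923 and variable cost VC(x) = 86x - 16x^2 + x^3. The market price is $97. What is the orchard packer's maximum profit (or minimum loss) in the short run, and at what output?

AVC = 86 - 16x + x^2 has its minimum $22 at x = 8; price $97 clears that bar, so the firm operates.
With MC = 86 - 32x + 3x^2, P = MC on the upward-sloping part at x* = 11.
TR = 97·11 = 1067. TC = 923 + 341 = 1264. Profit = 1067 − 1264 = -$197.
Shutting down would mean losing the fixed cost of $923, so operating at a loss of $197 is better by $726.

Profit = -$197 at x = 11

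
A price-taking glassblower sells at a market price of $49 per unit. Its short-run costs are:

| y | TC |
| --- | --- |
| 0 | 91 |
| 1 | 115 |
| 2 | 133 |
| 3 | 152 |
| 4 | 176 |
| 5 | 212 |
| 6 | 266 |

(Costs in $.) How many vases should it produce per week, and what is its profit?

Profit at each row (π = 49y − TC): y=0: -91; y=1: -66; y=2: -35; y=3: -5; y=4: 20; y=5: 33; y=6: 28.
Profit is maximized at y = 5. AVC there is 121/5 = $24.20 ≤ P, so producing beats shutting down (which would give -$91).

y = 5; profit = $33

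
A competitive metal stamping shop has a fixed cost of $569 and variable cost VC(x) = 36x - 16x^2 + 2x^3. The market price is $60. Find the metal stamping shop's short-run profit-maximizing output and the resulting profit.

AVC = 36 - 16x + 2x^2; min AVC = $4 at x = 4. Since P = $60 ≥ min AVC, the firm produces.
MC = 36 - 32x + 6x^2. Setting P = MC and taking the root on the rising branch gives x* = 6.
TR = 60·6 = 360. TC = 569 + 72 = 641. Profit = 360 − 641 = -$281.
Shutting down would mean losing the fixed cost of $569, so operating at a loss of $281 is better by $288.

Profit = -$281 at x = 6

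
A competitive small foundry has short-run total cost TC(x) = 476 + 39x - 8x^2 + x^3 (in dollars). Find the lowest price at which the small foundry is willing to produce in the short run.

The firm shuts down when price falls below the minimum of average variable cost. AVC = VC/x = 39 - 8x + x^2.
dAVC/dx = -8 + 2x = 0 gives x = 4. min AVC = 39 - 8·4 + 4^2 = 23.
For P < $23 the firm produces nothing.

$23 per unit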